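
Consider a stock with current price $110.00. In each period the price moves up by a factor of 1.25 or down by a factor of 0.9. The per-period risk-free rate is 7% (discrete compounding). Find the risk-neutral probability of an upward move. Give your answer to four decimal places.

Risk-neutral probability p = (1 + 0.07 − 0.9)/(1.25 − 0.9) = 0.1700/0.3500 = 0.4857

p = 0.4857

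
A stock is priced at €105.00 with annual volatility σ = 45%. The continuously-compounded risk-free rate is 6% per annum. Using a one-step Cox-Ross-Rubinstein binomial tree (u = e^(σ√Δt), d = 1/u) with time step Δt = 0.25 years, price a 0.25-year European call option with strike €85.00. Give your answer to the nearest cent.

€21.86

CRR parameters: u = e^(σ√Δt) = e^(0.45·√0.25) = 1.2523, d = 1/u = 0.7985
Per-period rate: rΔt = 0.06·0.25 = 0.015, so R = e^0.015 = 1.0151
Risk-neutral probability p = (e^0.015 − 0.7985)/(1.2523 − 0.7985) = 0.2166/0.4538 = 0.4773
Terminal stock prices: S_u = 131.5, S_d = 83.84
Terminal payoffs (S − K): max(46.49, 0) = 46.49, max(-1.156, 0) = 0
Node 0 (S = 105): V_0 = e^(−0.015)·[0.4773·46.4939 + 0.5227·0.0000] = 21.8606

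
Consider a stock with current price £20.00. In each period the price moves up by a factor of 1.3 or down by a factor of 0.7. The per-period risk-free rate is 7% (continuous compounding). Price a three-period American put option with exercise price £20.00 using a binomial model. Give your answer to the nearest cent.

Risk-neutral probability p = (e^0.07 − 0.7)/(1.3 − 0.7) = 0.3725/0.6000 = 0.6208
Terminal stock prices: S_uuu = 43.94, S_uud = 23.66, S_udd = 12.74, S_ddd = 6.86
Terminal payoffs (K − S): max(-23.94, 0) = 0, max(-3.66, 0) = 0, max(7.26, 0) = 7.26, max(13.14, 0) = 13.14
Node uu (S = 33.8): continuation = e^(−0.07)·[0.6208·0.0000 + 0.3792·0.0000] = 0.0000; exercise value = 0.0000 ≤ continuation, so V_uu = 0.0000
Node ud (S = 18.2): continuation = e^(−0.07)·[0.6208·0.0000 + 0.3792·7.2600] = 2.5666; exercise value = 1.8000 ≤ continuation, so V_ud = 2.5666
Node dd (S = 9.8): continuation = e^(−0.07)·[0.6208·7.2600 + 0.3792·13.1400] = 8.8479; exercise value = 10.2000 > continuation, so V_dd = 10.2000 (exercise)
Node u (S = 26): continuation = e^(−0.07)·[0.6208·0.0000 + 0.3792·2.5666] = 0.9073; exercise value = 0.0000 ≤ continuation, so V_u = 0.9073
Node d (S = 14): continuation = e^(−0.07)·[0.6208·2.5666 + 0.3792·10.2000] = 5.0916; exercise value = 6.0000 > continuation, so V_d = 6.0000 (exercise)
Node 0 (S = 20): continuation = e^(−0.07)·[0.6208·0.9073 + 0.3792·6.0000] = 2.6463; exercise value = 0.0000 ≤ continuation, so V_0 = 2.6463

£2.65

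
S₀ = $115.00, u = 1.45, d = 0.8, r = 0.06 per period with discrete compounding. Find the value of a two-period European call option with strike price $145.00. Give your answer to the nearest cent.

$13.78

Risk-neutral probability p = (1 + 0.06 − 0.8)/(1.45 − 0.8) = 0.2600/0.6500 = 0.4000
Terminal stock prices: S_uu = 241.8, S_ud = 133.4, S_dd = 73.6
Terminal payoffs (S − K): max(96.79, 0) = 96.79, max(-11.6, 0) = 0, max(-71.4, 0) = 0
Node u (S = 166.8): V_u = 1/1.06·[0.4000·96.7875 + 0.6000·0.0000] = 36.5236
Node d (S = 92): V_d = 1/1.06·[0.4000·0.0000 + 0.6000·0.0000] = 0.0000
Node 0 (S = 115): V_0 = 1/1.06·[0.4000·36.5236 + 0.6000·0.0000] = 13.7825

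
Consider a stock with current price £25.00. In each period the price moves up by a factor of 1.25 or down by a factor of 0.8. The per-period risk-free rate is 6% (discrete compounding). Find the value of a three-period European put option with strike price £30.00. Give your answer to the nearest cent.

£3.68

Risk-neutral probability p = (1 + 0.06 − 0.8)/(1.25 − 0.8) = 0.2600/0.4500 = 0.5778
Terminal stock prices: S_uuu = 48.83, S_uud = 31.25, S_udd = 20, S_ddd = 12.8
Terminal payoffs (K − S): max(-18.83, 0) = 0, max(-1.25, 0) = 0, max(10, 0) = 10, max(17.2, 0) = 17.2
Node uu (S = 39.06): V_uu = 1/1.06·[0.5778·0.0000 + 0.4222·0.0000] = 0.0000
Node ud (S = 25): V_ud = 1/1.06·[0.5778·0.0000 + 0.4222·10.0000] = 3.9832
Node dd (S = 16): V_dd = 1/1.06·[0.5778·10.0000 + 0.4222·17.2000] = 12.3019
Node u (S = 31.25): V_u = 1/1.06·[0.5778·0.0000 + 0.4222·3.9832] = 1.5866
Node d (S = 20): V_d = 1/1.06·[0.5778·3.9832 + 0.4222·12.3019] = 7.0713
Node 0 (S = 25): V_0 = 1/1.06·[0.5778·1.5866 + 0.4222·7.0713] = 3.6815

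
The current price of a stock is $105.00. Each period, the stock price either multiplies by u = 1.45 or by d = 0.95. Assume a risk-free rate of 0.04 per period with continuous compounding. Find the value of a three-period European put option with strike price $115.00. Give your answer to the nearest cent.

Risk-neutral probability p = (e^0.04 − 0.95)/(1.45 − 0.95) = 0.0908/0.5000 = 0.1816
Terminal stock prices: S_uuu = 320.1, S_uud = 209.7, S_udd = 137.4, S_ddd = 90.02
Terminal payoffs (K − S): max(-205.1, 0) = 0, max(-94.72, 0) = 0, max(-22.41, 0) = 0, max(24.98, 0) = 24.98
Node uu (S = 220.8): V_uu = e^(−0.04)·[0.1816·0.0000 + 0.8184·0.0000] = 0.0000
Node ud (S = 144.6): V_ud = e^(−0.04)·[0.1816·0.0000 + 0.8184·0.0000] = 0.0000
Node dd (S = 94.76): V_dd = e^(−0.04)·[0.1816·0.0000 + 0.8184·24.9756] = 19.6381
Node u (S = 152.2): V_u = e^(−0.04)·[0.1816·0.0000 + 0.8184·0.0000] = 0.0000
Node d (S = 99.75): V_d = e^(−0.04)·[0.1816·0.0000 + 0.8184·19.6381] = 15.4412
Node 0 (S = 105): V_0 = e^(−0.04)·[0.1816·0.0000 + 0.8184·15.4412] = 12.1413

$12.14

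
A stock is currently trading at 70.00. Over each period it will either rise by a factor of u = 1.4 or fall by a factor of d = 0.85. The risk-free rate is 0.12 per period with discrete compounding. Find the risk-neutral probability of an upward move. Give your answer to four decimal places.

Risk-neutral probability p = (1 + 0.12 − 0.85)/(1.4 − 0.85) = 0.2700/0.5500 = 0.4909

p = 0.4909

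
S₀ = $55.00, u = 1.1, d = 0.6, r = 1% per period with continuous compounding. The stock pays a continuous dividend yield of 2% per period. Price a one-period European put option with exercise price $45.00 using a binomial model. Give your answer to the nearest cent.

$2.61

Per-period risk-free factor R = e^0.01 = 1.0101; dividend-adjusted growth = e^(0.01−0.02) = 0.9900.
Risk-neutral probability p = (0.9900 − 0.6)/(1.1 − 0.6) = 0.3900/0.5000 = 0.7801
Terminal stock prices: S_u = 60.5, S_d = 33
Terminal payoffs (K − S): max(-15.5, 0) = 0, max(12, 0) = 12
Node 0 (S = 55): V_0 = e^(−0.01)·[0.7801·0.0000 + 0.2199·12.0000] = 2.6125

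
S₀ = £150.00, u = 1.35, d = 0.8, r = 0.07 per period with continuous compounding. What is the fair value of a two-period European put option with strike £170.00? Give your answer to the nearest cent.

£19.85

Risk-neutral probability p = (e^0.07 − 0.8)/(1.35 − 0.8) = 0.2725/0.5500 = 0.4955
Terminal stock prices: S_uu = 273.4, S_ud = 162, S_dd = 96
Terminal payoffs (K − S): max(-103.4, 0) = 0, max(8, 0) = 8, max(74, 0) = 74
Node u (S = 202.5): V_u = e^(−0.07)·[0.4955·0.0000 + 0.5045·8.0000] = 3.7634
Node d (S = 120): V_d = e^(−0.07)·[0.4955·8.0000 + 0.5045·74.0000] = 38.5069
Node 0 (S = 150): V_0 = e^(−0.07)·[0.4955·3.7634 + 0.5045·38.5069] = 19.8531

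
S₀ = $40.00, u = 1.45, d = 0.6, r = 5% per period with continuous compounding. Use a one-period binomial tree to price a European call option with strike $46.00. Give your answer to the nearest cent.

Risk-neutral probability p = (e^0.05 − 0.6)/(1.45 − 0.6) = 0.4513/0.8500 = 0.5309
Terminal stock prices: S_u = 58, S_d = 24
Terminal payoffs (S − K): max(12, 0) = 12, max(-22, 0) = 0
Node 0 (S = 40): V_0 = e^(−0.05)·[0.5309·12.0000 + 0.4691·0.0000] = 6.0602

$6.06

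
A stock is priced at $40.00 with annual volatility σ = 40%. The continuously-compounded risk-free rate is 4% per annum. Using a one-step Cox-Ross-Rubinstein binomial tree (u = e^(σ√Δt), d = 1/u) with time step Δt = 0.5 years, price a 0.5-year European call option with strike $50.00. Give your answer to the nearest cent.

CRR parameters: u = e^(σ√Δt) = e^(0.4·√0.5) = 1.3269, d = 1/u = 0.7536
Per-period rate: rΔt = 0.04·0.5 = 0.02, so R = e^0.02 = 1.0202
Risk-neutral probability p = (e^0.02 − 0.7536)/(1.3269 − 0.7536) = 0.2666/0.5733 = 0.4650
Terminal stock prices: S_u = 53.08, S_d = 30.15
Terminal payoffs (S − K): max(3.076, 0) = 3.076, max(-19.85, 0) = 0
Node 0 (S = 40): V_0 = e^(−0.02)·[0.4650·3.0759 + 0.5350·0.0000] = 1.4019

$1.40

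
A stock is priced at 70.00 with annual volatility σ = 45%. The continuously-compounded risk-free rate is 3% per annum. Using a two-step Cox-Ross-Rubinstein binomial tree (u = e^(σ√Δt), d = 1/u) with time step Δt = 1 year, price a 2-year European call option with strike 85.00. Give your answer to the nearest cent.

CRR parameters: u = e^(σ√Δt) = e^(0.45·√1) = 1.5683, d = 1/u = 0.6376
Per-period rate: rΔt = 0.03·1 = 0.03, so R = e^0.03 = 1.0305
Risk-neutral probability p = (e^0.03 − 0.6376)/(1.5683 − 0.6376) = 0.3928/0.9307 = 0.4221
Terminal stock prices: S_uu = 172.2, S_ud = 70, S_dd = 28.46
Terminal payoffs (S − K): max(87.17, 0) = 87.17, max(-15, 0) = 0, max(-56.54, 0) = 0
Node u (S = 109.8): V_u = e^(−0.03)·[0.4221·87.1722 + 0.5779·0.0000] = 35.7065
Node d (S = 44.63): V_d = e^(−0.03)·[0.4221·0.0000 + 0.5779·0.0000] = 0.0000
Node 0 (S = 70): V_0 = e^(−0.03)·[0.4221·35.7065 + 0.5779·0.0000] = 14.6257

14.63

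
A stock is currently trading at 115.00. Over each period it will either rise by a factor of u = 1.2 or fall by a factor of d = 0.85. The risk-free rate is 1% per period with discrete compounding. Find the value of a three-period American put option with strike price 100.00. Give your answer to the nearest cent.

4.96

Risk-neutral probability p = (1 + 0.01 − 0.85)/(1.2 − 0.85) = 0.1600/0.3500 = 0.4571
Terminal stock prices: S_uuu = 198.7, S_uud = 140.8, S_udd = 99.7, S_ddd = 70.62
Terminal payoffs (K − S): max(-98.72, 0) = 0, max(-40.76, 0) = 0, max(0.295, 0) = 0.295, max(29.38, 0) = 29.38
Node uu (S = 165.6): continuation = 1/1.01·[0.4571·0.0000 + 0.5429·0.0000] = 0.0000; exercise value = 0.0000 ≤ continuation, so V_uu = 0.0000
Node ud (S = 117.3): continuation = 1/1.01·[0.4571·0.0000 + 0.5429·0.2950] = 0.1586; exercise value = 0.0000 ≤ continuation, so V_ud = 0.1586
Node dd (S = 83.09): continuation = 1/1.01·[0.4571·0.2950 + 0.5429·29.3756] = 15.9224; exercise value = 16.9125 > continuation, so V_dd = 16.9125 (exercise)
Node u (S = 138): continuation = 1/1.01·[0.4571·0.0000 + 0.5429·0.1586] = 0.0852; exercise value = 0.0000 ≤ continuation, so V_u = 0.0852
Node d (S = 97.75): continuation = 1/1.01·[0.4571·0.1586 + 0.5429·16.9125] = 9.1619; exercise value = 2.2500 ≤ continuation, so V_d = 9.1619
Node 0 (S = 115): continuation = 1/1.01·[0.4571·0.0852 + 0.5429·9.1619] = 4.9630; exercise value = 0.0000 ≤ continuation, so V_0 = 4.9630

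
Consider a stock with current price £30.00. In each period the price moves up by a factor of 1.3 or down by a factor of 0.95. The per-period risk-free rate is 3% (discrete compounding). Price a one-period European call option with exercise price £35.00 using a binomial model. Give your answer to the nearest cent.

£0.89

Risk-neutral probability p = (1 + 0.03 − 0.95)/(1.3 − 0.95) = 0.0800/0.3500 = 0.2286
Terminal stock prices: S_u = 39, S_d = 28.5
Terminal payoffs (S − K): max(4, 0) = 4, max(-6.5, 0) = 0
Node 0 (S = 30): V_0 = 1/1.03·[0.2286·4.0000 + 0.7714·0.0000] = 0.8877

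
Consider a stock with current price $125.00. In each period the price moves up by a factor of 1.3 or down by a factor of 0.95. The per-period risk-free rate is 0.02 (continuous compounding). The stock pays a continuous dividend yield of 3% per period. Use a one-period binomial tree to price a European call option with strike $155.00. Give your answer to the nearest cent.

$0.84

Per-period risk-free factor R = e^0.02 = 1.0202; dividend-adjusted growth = e^(0.02−0.03) = 0.9900.
Risk-neutral probability p = (0.9900 − 0.95)/(1.3 − 0.95) = 0.0400/0.3500 = 0.1144
Terminal stock prices: S_u = 162.5, S_d = 118.8
Terminal payoffs (S − K): max(7.5, 0) = 7.5, max(-36.25, 0) = 0
Node 0 (S = 125): V_0 = e^(−0.02)·[0.1144·7.5000 + 0.8856·0.0000] = 0.8412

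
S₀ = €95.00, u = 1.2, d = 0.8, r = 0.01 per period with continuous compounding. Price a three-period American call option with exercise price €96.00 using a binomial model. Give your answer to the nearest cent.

€14.70

Risk-neutral probability p = (e^0.01 − 0.8)/(1.2 − 0.8) = 0.2101/0.4000 = 0.5251
Terminal stock prices: S_uuu = 164.2, S_uud = 109.4, S_udd = 72.96, S_ddd = 48.64
Terminal payoffs (S − K): max(68.16, 0) = 68.16, max(13.44, 0) = 13.44, max(-23.04, 0) = 0, max(-47.36, 0) = 0
Node uu (S = 136.8): continuation = e^(−0.01)·[0.5251·68.1600 + 0.4749·13.4400] = 41.7552; exercise value = 40.8000 ≤ continuation, so V_uu = 41.7552
Node ud (S = 91.2): continuation = e^(−0.01)·[0.5251·13.4400 + 0.4749·0.0000] = 6.9875; exercise value = 0.0000 ≤ continuation, so V_ud = 6.9875
Node dd (S = 60.8): continuation = e^(−0.01)·[0.5251·0.0000 + 0.4749·0.0000] = 0.0000; exercise value = 0.0000 ≤ continuation, so V_dd = 0.0000
Node u (S = 114): continuation = e^(−0.01)·[0.5251·41.7552 + 0.4749·6.9875] = 24.9937; exercise value = 18.0000 ≤ continuation, so V_u = 24.9937
Node d (S = 76): continuation = e^(−0.01)·[0.5251·6.9875 + 0.4749·0.0000] = 3.6328; exercise value = 0.0000 ≤ continuation, so V_d = 3.6328
Node 0 (S = 95): continuation = e^(−0.01)·[0.5251·24.9937 + 0.4749·3.6328] = 14.7022; exercise value = 0.0000 ≤ continuation, so V_0 = 14.7022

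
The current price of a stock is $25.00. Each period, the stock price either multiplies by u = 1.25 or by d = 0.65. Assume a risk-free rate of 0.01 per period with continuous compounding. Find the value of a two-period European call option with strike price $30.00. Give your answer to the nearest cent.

$3.20

Risk-neutral probability p = (e^0.01 − 0.65)/(1.25 − 0.65) = 0.3601/0.6000 = 0.6001
Terminal stock prices: S_uu = 39.06, S_ud = 20.31, S_dd = 10.56
Terminal payoffs (S − K): max(9.062, 0) = 9.062, max(-9.688, 0) = 0, max(-19.44, 0) = 0
Node u (S = 31.25): V_u = e^(−0.01)·[0.6001·9.0625 + 0.3999·0.0000] = 5.3841
Node d (S = 16.25): V_d = e^(−0.01)·[0.6001·0.0000 + 0.3999·0.0000] = 0.0000
Node 0 (S = 25): V_0 = e^(−0.01)·[0.6001·5.3841 + 0.3999·0.0000] = 3.1988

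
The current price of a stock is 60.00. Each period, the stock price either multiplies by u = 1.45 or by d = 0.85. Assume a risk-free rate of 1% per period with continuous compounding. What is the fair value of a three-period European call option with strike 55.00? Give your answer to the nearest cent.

Risk-neutral probability p = (e^0.01 − 0.85)/(1.45 − 0.85) = 0.1601/0.6000 = 0.2668
Terminal stock prices: S_uuu = 182.9, S_uud = 107.2, S_udd = 62.86, S_ddd = 36.85
Terminal payoffs (S − K): max(127.9, 0) = 127.9, max(52.23, 0) = 52.23, max(7.857, 0) = 7.857, max(-18.15, 0) = 0
Node uu (S = 126.2): V_uu = e^(−0.01)·[0.2668·127.9175 + 0.7332·52.2275] = 71.6973
Node ud (S = 73.95): V_ud = e^(−0.01)·[0.2668·52.2275 + 0.7332·7.8575] = 19.4973
Node dd (S = 43.35): V_dd = e^(−0.01)·[0.2668·7.8575 + 0.7332·0.0000] = 2.0751
Node u (S = 87): V_u = e^(−0.01)·[0.2668·71.6973 + 0.7332·19.4973] = 33.0891
Node d (S = 51): V_d = e^(−0.01)·[0.2668·19.4973 + 0.7332·2.0751] = 6.6556
Node 0 (S = 60): V_0 = e^(−0.01)·[0.2668·33.0891 + 0.7332·6.6556] = 13.5704

13.57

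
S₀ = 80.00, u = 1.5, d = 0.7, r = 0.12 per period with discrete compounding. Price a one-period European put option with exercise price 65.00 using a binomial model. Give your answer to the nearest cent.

Risk-neutral probability p = (1 + 0.12 − 0.7)/(1.5 − 0.7) = 0.4200/0.8000 = 0.5250
Terminal stock prices: S_u = 120, S_d = 56
Terminal payoffs (K − S): max(-55, 0) = 0, max(9, 0) = 9
Node 0 (S = 80): V_0 = 1/1.12·[0.5250·0.0000 + 0.4750·9.0000] = 3.8170

3.82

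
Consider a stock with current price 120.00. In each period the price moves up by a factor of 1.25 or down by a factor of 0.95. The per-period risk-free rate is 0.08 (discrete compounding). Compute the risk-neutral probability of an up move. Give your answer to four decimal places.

Risk-neutral probability p = (1 + 0.08 − 0.95)/(1.25 − 0.95) = 0.1300/0.3000 = 0.4333

p = 0.4333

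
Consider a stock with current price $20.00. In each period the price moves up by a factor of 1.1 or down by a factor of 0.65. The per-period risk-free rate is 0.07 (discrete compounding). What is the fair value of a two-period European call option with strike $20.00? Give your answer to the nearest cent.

$3.20

Risk-neutral probability p = (1 + 0.07 − 0.65)/(1.1 − 0.65) = 0.4200/0.4500 = 0.9333
Terminal stock prices: S_uu = 24.2, S_ud = 14.3, S_dd = 8.45
Terminal payoffs (S − K): max(4.2, 0) = 4.2, max(-5.7, 0) = 0, max(-11.55, 0) = 0
Node u (S = 22): V_u = 1/1.07·[0.9333·4.2000 + 0.0667·0.0000] = 3.6636
Node d (S = 13): V_d = 1/1.07·[0.9333·0.0000 + 0.0667·0.0000] = 0.0000
Node 0 (S = 20): V_0 = 1/1.07·[0.9333·3.6636 + 0.0667·0.0000] = 3.1956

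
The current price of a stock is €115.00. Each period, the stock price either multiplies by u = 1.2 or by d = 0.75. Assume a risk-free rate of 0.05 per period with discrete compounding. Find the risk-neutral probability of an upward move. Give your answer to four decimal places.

p = 0.6667

Risk-neutral probability p = (1 + 0.05 − 0.75)/(1.2 − 0.75) = 0.3000/0.4500 = 0.6667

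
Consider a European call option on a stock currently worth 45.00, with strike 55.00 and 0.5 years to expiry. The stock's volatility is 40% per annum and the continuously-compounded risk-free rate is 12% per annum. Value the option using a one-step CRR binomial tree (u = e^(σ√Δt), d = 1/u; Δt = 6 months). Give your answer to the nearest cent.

2.38

CRR parameters: u = e^(σ√Δt) = e^(0.4·√0.5) = 1.3269, d = 1/u = 0.7536
Per-period rate: rΔt = 0.12·0.5 = 0.06, so R = e^0.06 = 1.0618
Risk-neutral probability p = (e^0.06 − 0.7536)/(1.3269 − 0.7536) = 0.3082/0.5733 = 0.5376
Terminal stock prices: S_u = 59.71, S_d = 33.91
Terminal payoffs (S − K): max(4.71, 0) = 4.71, max(-21.09, 0) = 0
Node 0 (S = 45): V_0 = e^(−0.06)·[0.5376·4.7103 + 0.4624·0.0000] = 2.3849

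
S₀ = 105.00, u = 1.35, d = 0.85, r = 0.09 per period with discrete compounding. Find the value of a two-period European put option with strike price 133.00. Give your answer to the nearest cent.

18.26

Risk-neutral probability p = (1 + 0.09 − 0.85)/(1.35 − 0.85) = 0.2400/0.5000 = 0.4800
Terminal stock prices: S_uu = 191.4, S_ud = 120.5, S_dd = 75.86
Terminal payoffs (K − S): max(-58.36, 0) = 0, max(12.51, 0) = 12.51, max(57.14, 0) = 57.14
Node u (S = 141.8): V_u = 1/1.09·[0.4800·0.0000 + 0.5200·12.5125] = 5.9693
Node d (S = 89.25): V_d = 1/1.09·[0.4800·12.5125 + 0.5200·57.1375] = 32.7683
Node 0 (S = 105): V_0 = 1/1.09·[0.4800·5.9693 + 0.5200·32.7683] = 18.2613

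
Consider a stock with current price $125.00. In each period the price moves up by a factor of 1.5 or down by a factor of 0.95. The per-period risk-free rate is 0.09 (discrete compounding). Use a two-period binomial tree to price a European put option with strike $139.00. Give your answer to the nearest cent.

$12.25

Risk-neutral probability p = (1 + 0.09 − 0.95)/(1.5 − 0.95) = 0.1400/0.5500 = 0.2545
Terminal stock prices: S_uu = 281.2, S_ud = 178.1, S_dd = 112.8
Terminal payoffs (K − S): max(-142.2, 0) = 0, max(-39.12, 0) = 0, max(26.19, 0) = 26.19
Node u (S = 187.5): V_u = 1/1.09·[0.2545·0.0000 + 0.7455·0.0000] = 0.0000
Node d (S = 118.8): V_d = 1/1.09·[0.2545·0.0000 + 0.7455·26.1875] = 17.9097
Node 0 (S = 125): V_0 = 1/1.09·[0.2545·0.0000 + 0.7455·17.9097] = 12.2485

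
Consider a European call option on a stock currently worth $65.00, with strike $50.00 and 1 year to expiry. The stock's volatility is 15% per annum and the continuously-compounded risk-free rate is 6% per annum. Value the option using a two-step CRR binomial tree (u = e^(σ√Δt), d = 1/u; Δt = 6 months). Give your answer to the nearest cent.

CRR parameters: u = e^(σ√Δt) = e^(0.15·√0.5) = 1.1119, d = 1/u = 0.8994
Per-period rate: rΔt = 0.06·0.5 = 0.03, so R = e^0.03 = 1.0305
Risk-neutral probability p = (e^0.03 − 0.8994)/(1.1119 − 0.8994) = 0.1311/0.2125 = 0.6168
Terminal stock prices: S_uu = 80.36, S_ud = 65, S_dd = 52.58
Terminal payoffs (S − K): max(30.36, 0) = 30.36, max(15, 0) = 15, max(2.576, 0) = 2.576
Node u (S = 72.27): V_u = e^(−0.03)·[0.6168·30.3602 + 0.3832·15.0000] = 23.7509
Node d (S = 58.46): V_d = e^(−0.03)·[0.6168·15.0000 + 0.3832·2.5758] = 9.9365
Node 0 (S = 65): V_0 = e^(−0.03)·[0.6168·23.7509 + 0.3832·9.9365] = 17.9118

$17.91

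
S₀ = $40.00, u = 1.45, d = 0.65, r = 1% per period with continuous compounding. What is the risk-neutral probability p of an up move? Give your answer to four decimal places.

p = 0.4501

Risk-neutral probability p = (e^0.01 − 0.65)/(1.45 − 0.65) = 0.3601/0.8000 = 0.4501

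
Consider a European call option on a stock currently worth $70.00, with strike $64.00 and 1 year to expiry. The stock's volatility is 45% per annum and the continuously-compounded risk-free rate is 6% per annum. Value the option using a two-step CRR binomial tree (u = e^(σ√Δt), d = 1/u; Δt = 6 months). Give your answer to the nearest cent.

$16.91

CRR parameters: u = e^(σ√Δt) = e^(0.45·√0.5) = 1.3746, d = 1/u = 0.7275
Per-period rate: rΔt = 0.06·0.5 = 0.03, so R = e^0.03 = 1.0305
Risk-neutral probability p = (e^0.03 − 0.7275)/(1.3746 − 0.7275) = 0.3030/0.6472 = 0.4682
Terminal stock prices: S_uu = 132.3, S_ud = 70, S_dd = 37.04
Terminal payoffs (S − K): max(68.28, 0) = 68.28, max(6, 0) = 6, max(-26.96, 0) = 0
Node u (S = 96.23): V_u = e^(−0.03)·[0.4682·68.2761 + 0.5318·6.0000] = 34.1169
Node d (S = 50.92): V_d = e^(−0.03)·[0.4682·6.0000 + 0.5318·0.0000] = 2.7260
Node 0 (S = 70): V_0 = e^(−0.03)·[0.4682·34.1169 + 0.5318·2.7260] = 16.9074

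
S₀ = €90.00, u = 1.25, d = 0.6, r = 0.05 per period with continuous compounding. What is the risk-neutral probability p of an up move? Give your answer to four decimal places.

Risk-neutral probability p = (e^0.05 − 0.6)/(1.25 − 0.6) = 0.4513/0.6500 = 0.6943

p = 0.6943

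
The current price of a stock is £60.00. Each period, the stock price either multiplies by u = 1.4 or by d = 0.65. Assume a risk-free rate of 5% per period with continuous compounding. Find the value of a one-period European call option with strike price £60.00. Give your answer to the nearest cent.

Risk-neutral probability p = (e^0.05 − 0.65)/(1.4 − 0.65) = 0.4013/0.7500 = 0.5350
Terminal stock prices: S_u = 84, S_d = 39
Terminal payoffs (S − K): max(24, 0) = 24, max(-21, 0) = 0
Node 0 (S = 60): V_0 = e^(−0.05)·[0.5350·24.0000 + 0.4650·0.0000] = 12.2144

£12.21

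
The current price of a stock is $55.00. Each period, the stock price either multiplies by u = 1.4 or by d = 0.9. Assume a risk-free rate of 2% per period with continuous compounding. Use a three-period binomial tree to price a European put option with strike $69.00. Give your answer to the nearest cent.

$14.53

Risk-neutral probability p = (e^0.02 − 0.9)/(1.4 − 0.9) = 0.1202/0.5000 = 0.2404
Terminal stock prices: S_uuu = 150.9, S_uud = 97.02, S_udd = 62.37, S_ddd = 40.1
Terminal payoffs (K − S): max(-81.92, 0) = 0, max(-28.02, 0) = 0, max(6.63, 0) = 6.63, max(28.9, 0) = 28.9
Node uu (S = 107.8): V_uu = e^(−0.02)·[0.2404·0.0000 + 0.7596·0.0000] = 0.0000
Node ud (S = 69.3): V_ud = e^(−0.02)·[0.2404·0.0000 + 0.7596·6.6300] = 4.9364
Node dd (S = 44.55): V_dd = e^(−0.02)·[0.2404·6.6300 + 0.7596·28.9050] = 23.0837
Node u (S = 77): V_u = e^(−0.02)·[0.2404·0.0000 + 0.7596·4.9364] = 3.6754
Node d (S = 49.5): V_d = e^(−0.02)·[0.2404·4.9364 + 0.7596·23.0837] = 18.3503
Node 0 (S = 55): V_0 = e^(−0.02)·[0.2404·3.6754 + 0.7596·18.3503] = 14.5290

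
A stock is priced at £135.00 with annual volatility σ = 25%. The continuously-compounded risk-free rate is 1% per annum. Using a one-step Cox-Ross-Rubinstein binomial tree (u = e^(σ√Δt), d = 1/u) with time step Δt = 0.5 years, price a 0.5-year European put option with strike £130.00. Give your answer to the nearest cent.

CRR parameters: u = e^(σ√Δt) = e^(0.25·√0.5) = 1.1934, d = 1/u = 0.8380
Per-period rate: rΔt = 0.01·0.5 = 0.005, so R = e^0.005 = 1.0050
Risk-neutral probability p = (e^0.005 − 0.8380)/(1.1934 − 0.8380) = 0.1670/0.3554 = 0.4700
Terminal stock prices: S_u = 161.1, S_d = 113.1
Terminal payoffs (K − S): max(-31.1, 0) = 0, max(16.87, 0) = 16.87
Node 0 (S = 135): V_0 = e^(−0.005)·[0.4700·0.0000 + 0.5300·16.8745] = 8.8985

£8.90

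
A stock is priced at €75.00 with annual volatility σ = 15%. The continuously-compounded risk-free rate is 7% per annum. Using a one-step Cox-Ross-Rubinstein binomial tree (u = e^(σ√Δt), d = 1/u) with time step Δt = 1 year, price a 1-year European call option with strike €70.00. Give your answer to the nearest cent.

CRR parameters: u = e^(σ√Δt) = e^(0.15·√1) = 1.1618, d = 1/u = 0.8607
Per-period rate: rΔt = 0.07·1 = 0.07, so R = e^0.07 = 1.0725
Risk-neutral probability p = (e^0.07 − 0.8607)/(1.1618 − 0.8607) = 0.2118/0.3011 = 0.7034
Terminal stock prices: S_u = 87.14, S_d = 64.55
Terminal payoffs (S − K): max(17.14, 0) = 17.14, max(-5.447, 0) = 0
Node 0 (S = 75): V_0 = e^(−0.07)·[0.7034·17.1376 + 0.2966·0.0000] = 11.2390

€11.24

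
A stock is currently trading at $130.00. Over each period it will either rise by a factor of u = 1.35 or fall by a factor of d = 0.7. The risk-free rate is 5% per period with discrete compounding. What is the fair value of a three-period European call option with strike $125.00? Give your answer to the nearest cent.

Risk-neutral probability p = (1 + 0.05 − 0.7)/(1.35 − 0.7) = 0.3500/0.6500 = 0.5385
Terminal stock prices: S_uuu = 319.8, S_uud = 165.8, S_udd = 85.99, S_ddd = 44.59
Terminal payoffs (S − K): max(194.8, 0) = 194.8, max(40.85, 0) = 40.85, max(-39.01, 0) = 0, max(-80.41, 0) = 0
Node uu (S = 236.9): V_uu = 1/1.05·[0.5385·194.8488 + 0.4615·40.8475] = 117.8774
Node ud (S = 122.8): V_ud = 1/1.05·[0.5385·40.8475 + 0.4615·0.0000] = 20.9474
Node dd (S = 63.7): V_dd = 1/1.05·[0.5385·0.0000 + 0.4615·0.0000] = 0.0000
Node u (S = 175.5): V_u = 1/1.05·[0.5385·117.8774 + 0.4615·20.9474] = 69.6576
Node d (S = 91): V_d = 1/1.05·[0.5385·20.9474 + 0.4615·0.0000] = 10.7423
Node 0 (S = 130): V_0 = 1/1.05·[0.5385·69.6576 + 0.4615·10.7423] = 40.4437

$40.44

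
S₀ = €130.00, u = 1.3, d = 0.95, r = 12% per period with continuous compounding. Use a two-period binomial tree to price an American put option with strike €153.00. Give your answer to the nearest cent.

Risk-neutral probability p = (e^0.12 − 0.95)/(1.3 − 0.95) = 0.1775/0.3500 = 0.5071
Terminal stock prices: S_uu = 219.7, S_ud = 160.5, S_dd = 117.3
Terminal payoffs (K − S): max(-66.7, 0) = 0, max(-7.55, 0) = 0, max(35.67, 0) = 35.67
Node u (S = 169): continuation = e^(−0.12)·[0.5071·0.0000 + 0.4929·0.0000] = 0.0000; exercise value = 0.0000 ≤ continuation, so V_u = 0.0000
Node d (S = 123.5): continuation = e^(−0.12)·[0.5071·0.0000 + 0.4929·35.6750] = 15.5947; exercise value = 29.5000 > continuation, so V_d = 29.5000 (exercise)
Node 0 (S = 130): continuation = e^(−0.12)·[0.5071·0.0000 + 0.4929·29.5000] = 12.8954; exercise value = 23.0000 > continuation, so V_0 = 23.0000 (exercise)

€23.00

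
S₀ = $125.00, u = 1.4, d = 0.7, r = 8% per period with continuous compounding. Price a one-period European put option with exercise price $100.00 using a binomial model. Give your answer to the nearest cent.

Risk-neutral probability p = (e^0.08 − 0.7)/(1.4 − 0.7) = 0.3833/0.7000 = 0.5476
Terminal stock prices: S_u = 175, S_d = 87.5
Terminal payoffs (K − S): max(-75, 0) = 0, max(12.5, 0) = 12.5
Node 0 (S = 125): V_0 = e^(−0.08)·[0.5476·0.0000 + 0.4524·12.5000] = 5.2208

$5.22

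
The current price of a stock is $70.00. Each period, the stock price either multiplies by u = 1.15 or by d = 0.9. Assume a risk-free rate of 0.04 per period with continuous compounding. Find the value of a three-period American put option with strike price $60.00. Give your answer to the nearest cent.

$0.66

Risk-neutral probability p = (e^0.04 − 0.9)/(1.15 − 0.9) = 0.1408/0.2500 = 0.5632
Terminal stock prices: S_uuu = 106.5, S_uud = 83.32, S_udd = 65.2, S_ddd = 51.03
Terminal payoffs (K − S): max(-46.46, 0) = 0, max(-23.32, 0) = 0, max(-5.205, 0) = 0, max(8.97, 0) = 8.97
Node uu (S = 92.57): continuation = e^(−0.04)·[0.5632·0.0000 + 0.4368·0.0000] = 0.0000; exercise value = 0.0000 ≤ continuation, so V_uu = 0.0000
Node ud (S = 72.45): continuation = e^(−0.04)·[0.5632·0.0000 + 0.4368·0.0000] = 0.0000; exercise value = 0.0000 ≤ continuation, so V_ud = 0.0000
Node dd (S = 56.7): continuation = e^(−0.04)·[0.5632·0.0000 + 0.4368·8.9700] = 3.7641; exercise value = 3.3000 ≤ continuation, so V_dd = 3.7641
Node u (S = 80.5): continuation = e^(−0.04)·[0.5632·0.0000 + 0.4368·0.0000] = 0.0000; exercise value = 0.0000 ≤ continuation, so V_u = 0.0000
Node d (S = 63): continuation = e^(−0.04)·[0.5632·0.0000 + 0.4368·3.7641] = 1.5795; exercise value = 0.0000 ≤ continuation, so V_d = 1.5795
Node 0 (S = 70): continuation = e^(−0.04)·[0.5632·0.0000 + 0.4368·1.5795] = 0.6628; exercise value = 0.0000 ≤ continuation, so V_0 = 0.6628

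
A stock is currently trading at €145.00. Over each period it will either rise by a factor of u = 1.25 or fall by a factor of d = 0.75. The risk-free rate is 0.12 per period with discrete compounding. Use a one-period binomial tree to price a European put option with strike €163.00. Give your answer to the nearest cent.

Risk-neutral probability p = (1 + 0.12 − 0.75)/(1.25 − 0.75) = 0.3700/0.5000 = 0.7400
Terminal stock prices: S_u = 181.2, S_d = 108.8
Terminal payoffs (K − S): max(-18.25, 0) = 0, max(54.25, 0) = 54.25
Node 0 (S = 145): V_0 = 1/1.12·[0.7400·0.0000 + 0.2600·54.2500] = 12.5937

€12.59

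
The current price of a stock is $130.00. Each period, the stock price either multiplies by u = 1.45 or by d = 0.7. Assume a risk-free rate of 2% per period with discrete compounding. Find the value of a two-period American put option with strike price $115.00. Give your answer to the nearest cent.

$16.21

Risk-neutral probability p = (1 + 0.02 − 0.7)/(1.45 − 0.7) = 0.3200/0.7500 = 0.4267
Terminal stock prices: S_uu = 273.3, S_ud = 131.9, S_dd = 63.7
Terminal payoffs (K − S): max(-158.3, 0) = 0, max(-16.95, 0) = 0, max(51.3, 0) = 51.3
Node u (S = 188.5): continuation = 1/1.02·[0.4267·0.0000 + 0.5733·0.0000] = 0.0000; exercise value = 0.0000 ≤ continuation, so V_u = 0.0000
Node d (S = 91): continuation = 1/1.02·[0.4267·0.0000 + 0.5733·51.3000] = 28.8353; exercise value = 24.0000 ≤ continuation, so V_d = 28.8353
Node 0 (S = 130): continuation = 1/1.02·[0.4267·0.0000 + 0.5733·28.8353] = 16.2081; exercise value = 0.0000 ≤ continuation, so V_0 = 16.2081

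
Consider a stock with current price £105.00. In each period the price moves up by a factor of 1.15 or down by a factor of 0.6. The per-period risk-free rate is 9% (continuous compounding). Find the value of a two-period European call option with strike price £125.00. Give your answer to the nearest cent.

Risk-neutral probability p = (e^0.09 − 0.6)/(1.15 − 0.6) = 0.4942/0.5500 = 0.8985
Terminal stock prices: S_uu = 138.9, S_ud = 72.45, S_dd = 37.8
Terminal payoffs (S − K): max(13.86, 0) = 13.86, max(-52.55, 0) = 0, max(-87.2, 0) = 0
Node u (S = 120.7): V_u = e^(−0.09)·[0.8985·13.8625 + 0.1015·0.0000] = 11.3834
Node d (S = 63): V_d = e^(−0.09)·[0.8985·0.0000 + 0.1015·0.0000] = 0.0000
Node 0 (S = 105): V_0 = e^(−0.09)·[0.8985·11.3834 + 0.1015·0.0000] = 9.3477

£9.35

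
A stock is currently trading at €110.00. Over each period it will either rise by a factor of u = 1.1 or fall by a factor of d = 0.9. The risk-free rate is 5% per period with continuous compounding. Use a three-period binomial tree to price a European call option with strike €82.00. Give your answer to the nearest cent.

Risk-neutral probability p = (e^0.05 − 0.9)/(1.1 − 0.9) = 0.1513/0.2000 = 0.7564
Terminal stock prices: S_uuu = 146.4, S_uud = 119.8, S_udd = 98.01, S_ddd = 80.19
Terminal payoffs (S − K): max(64.41, 0) = 64.41, max(37.79, 0) = 37.79, max(16.01, 0) = 16.01, max(-1.81, 0) = 0
Node uu (S = 133.1): V_uu = e^(−0.05)·[0.7564·64.4100 + 0.2436·37.7900] = 55.0992
Node ud (S = 108.9): V_ud = e^(−0.05)·[0.7564·37.7900 + 0.2436·16.0100] = 30.8992
Node dd (S = 89.1): V_dd = e^(−0.05)·[0.7564·16.0100 + 0.2436·0.0000] = 11.5187
Node u (S = 121): V_u = e^(−0.05)·[0.7564·55.0992 + 0.2436·30.8992] = 46.8033
Node d (S = 99): V_d = e^(−0.05)·[0.7564·30.8992 + 0.2436·11.5187] = 24.9006
Node 0 (S = 110): V_0 = e^(−0.05)·[0.7564·46.8033 + 0.2436·24.9006] = 39.4445

€39.44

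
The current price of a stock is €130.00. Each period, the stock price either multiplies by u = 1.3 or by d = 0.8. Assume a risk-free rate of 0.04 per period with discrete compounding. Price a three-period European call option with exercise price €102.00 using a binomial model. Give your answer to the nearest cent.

€43.75

Risk-neutral probability p = (1 + 0.04 − 0.8)/(1.3 − 0.8) = 0.2400/0.5000 = 0.4800
Terminal stock prices: S_uuu = 285.6, S_uud = 175.8, S_udd = 108.2, S_ddd = 66.56
Terminal payoffs (S − K): max(183.6, 0) = 183.6, max(73.76, 0) = 73.76, max(6.16, 0) = 6.16, max(-35.44, 0) = 0
Node uu (S = 219.7): V_uu = 1/1.04·[0.4800·183.6100 + 0.5200·73.7600] = 121.6231
Node ud (S = 135.2): V_ud = 1/1.04·[0.4800·73.7600 + 0.5200·6.1600] = 37.1231
Node dd (S = 83.2): V_dd = 1/1.04·[0.4800·6.1600 + 0.5200·0.0000] = 2.8431
Node u (S = 169): V_u = 1/1.04·[0.4800·121.6231 + 0.5200·37.1231] = 74.6953
Node d (S = 104): V_d = 1/1.04·[0.4800·37.1231 + 0.5200·2.8431] = 18.5553
Node 0 (S = 130): V_0 = 1/1.04·[0.4800·74.6953 + 0.5200·18.5553] = 43.7524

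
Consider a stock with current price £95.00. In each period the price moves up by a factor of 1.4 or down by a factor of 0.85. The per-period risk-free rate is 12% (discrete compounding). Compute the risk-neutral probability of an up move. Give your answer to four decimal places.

p = 0.4909

Risk-neutral probability p = (1 + 0.12 − 0.85)/(1.4 − 0.85) = 0.2700/0.5500 = 0.4909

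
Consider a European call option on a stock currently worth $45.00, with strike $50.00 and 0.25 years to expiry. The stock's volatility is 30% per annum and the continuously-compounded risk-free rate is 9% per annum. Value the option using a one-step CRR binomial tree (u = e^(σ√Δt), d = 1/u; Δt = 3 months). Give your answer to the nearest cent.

$1.20

CRR parameters: u = e^(σ√Δt) = e^(0.3·√0.25) = 1.1618, d = 1/u = 0.8607
Per-period rate: rΔt = 0.09·0.25 = 0.0225, so R = e^0.0225 = 1.0228
Risk-neutral probability p = (e^0.0225 − 0.8607)/(1.1618 − 0.8607) = 0.1620/0.3011 = 0.5381
Terminal stock prices: S_u = 52.28, S_d = 38.73
Terminal payoffs (S − K): max(2.283, 0) = 2.283, max(-11.27, 0) = 0
Node 0 (S = 45): V_0 = e^(−0.0225)·[0.5381·2.2825 + 0.4619·0.0000] = 1.2010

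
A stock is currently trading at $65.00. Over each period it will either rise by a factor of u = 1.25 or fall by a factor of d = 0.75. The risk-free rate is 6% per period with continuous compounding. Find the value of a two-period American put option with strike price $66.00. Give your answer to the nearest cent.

Risk-neutral probability p = (e^0.06 − 0.75)/(1.25 − 0.75) = 0.3118/0.5000 = 0.6237
Terminal stock prices: S_uu = 101.6, S_ud = 60.94, S_dd = 36.56
Terminal payoffs (K − S): max(-35.56, 0) = 0, max(5.062, 0) = 5.062, max(29.44, 0) = 29.44
Node u (S = 81.25): continuation = e^(−0.06)·[0.6237·0.0000 + 0.3763·5.0625] = 1.7942; exercise value = 0.0000 ≤ continuation, so V_u = 1.7942
Node d (S = 48.75): continuation = e^(−0.06)·[0.6237·5.0625 + 0.3763·29.4375] = 13.4065; exercise value = 17.2500 > continuation, so V_d = 17.2500 (exercise)
Node 0 (S = 65): continuation = e^(−0.06)·[0.6237·1.7942 + 0.3763·17.2500] = 7.1674; exercise value = 1.0000 ≤ continuation, so V_0 = 7.1674

$7.17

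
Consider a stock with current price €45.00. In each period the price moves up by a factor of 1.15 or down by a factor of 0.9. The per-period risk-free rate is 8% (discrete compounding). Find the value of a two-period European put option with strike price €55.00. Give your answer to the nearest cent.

€4.16

Risk-neutral probability p = (1 + 0.08 − 0.9)/(1.15 − 0.9) = 0.1800/0.2500 = 0.7200
Terminal stock prices: S_uu = 59.51, S_ud = 46.57, S_dd = 36.45
Terminal payoffs (K − S): max(-4.512, 0) = 0, max(8.425, 0) = 8.425, max(18.55, 0) = 18.55
Node u (S = 51.75): V_u = 1/1.08·[0.7200·0.0000 + 0.2800·8.4250] = 2.1843
Node d (S = 40.5): V_d = 1/1.08·[0.7200·8.4250 + 0.2800·18.5500] = 10.4259
Node 0 (S = 45): V_0 = 1/1.08·[0.7200·2.1843 + 0.2800·10.4259] = 4.1592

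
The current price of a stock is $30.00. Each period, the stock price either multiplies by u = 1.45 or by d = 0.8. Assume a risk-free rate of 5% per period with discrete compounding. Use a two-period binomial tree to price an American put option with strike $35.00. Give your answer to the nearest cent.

$6.49

Risk-neutral probability p = (1 + 0.05 − 0.8)/(1.45 − 0.8) = 0.2500/0.6500 = 0.3846
Terminal stock prices: S_uu = 63.08, S_ud = 34.8, S_dd = 19.2
Terminal payoffs (K − S): max(-28.08, 0) = 0, max(0.2, 0) = 0.2, max(15.8, 0) = 15.8
Node u (S = 43.5): continuation = 1/1.05·[0.3846·0.0000 + 0.6154·0.2000] = 0.1172; exercise value = 0.0000 ≤ continuation, so V_u = 0.1172
Node d (S = 24): continuation = 1/1.05·[0.3846·0.2000 + 0.6154·15.8000] = 9.3333; exercise value = 11.0000 > continuation, so V_d = 11.0000 (exercise)
Node 0 (S = 30): continuation = 1/1.05·[0.3846·0.1172 + 0.6154·11.0000] = 6.4898; exercise value = 5.0000 ≤ continuation, so V_0 = 6.4898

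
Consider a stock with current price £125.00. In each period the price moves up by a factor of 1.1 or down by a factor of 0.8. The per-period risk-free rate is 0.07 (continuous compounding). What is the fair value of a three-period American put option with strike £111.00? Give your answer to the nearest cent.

£1.08

Risk-neutral probability p = (e^0.07 − 0.8)/(1.1 − 0.8) = 0.2725/0.3000 = 0.9084
Terminal stock prices: S_uuu = 166.4, S_uud = 121, S_udd = 88, S_ddd = 64
Terminal payoffs (K − S): max(-55.38, 0) = 0, max(-10, 0) = 0, max(23, 0) = 23, max(47, 0) = 47
Node uu (S = 151.3): continuation = e^(−0.07)·[0.9084·0.0000 + 0.0916·0.0000] = 0.0000; exercise value = 0.0000 ≤ continuation, so V_uu = 0.0000
Node ud (S = 110): continuation = e^(−0.07)·[0.9084·0.0000 + 0.0916·23.0000] = 1.9652; exercise value = 1.0000 ≤ continuation, so V_ud = 1.9652
Node dd (S = 80): continuation = e^(−0.07)·[0.9084·23.0000 + 0.0916·47.0000] = 23.4957; exercise value = 31.0000 > continuation, so V_dd = 31.0000 (exercise)
Node u (S = 137.5): continuation = e^(−0.07)·[0.9084·0.0000 + 0.0916·1.9652] = 0.1679; exercise value = 0.0000 ≤ continuation, so V_u = 0.1679
Node d (S = 100): continuation = e^(−0.07)·[0.9084·1.9652 + 0.0916·31.0000] = 4.3132; exercise value = 11.0000 > continuation, so V_d = 11.0000 (exercise)
Node 0 (S = 125): continuation = e^(−0.07)·[0.9084·0.1679 + 0.0916·11.0000] = 1.0821; exercise value = 0.0000 ≤ continuation, so V_0 = 1.0821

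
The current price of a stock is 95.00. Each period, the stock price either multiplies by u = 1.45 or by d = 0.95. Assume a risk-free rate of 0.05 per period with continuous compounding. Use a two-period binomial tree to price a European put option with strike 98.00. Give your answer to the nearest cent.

Risk-neutral probability p = (e^0.05 − 0.95)/(1.45 − 0.95) = 0.1013/0.5000 = 0.2025
Terminal stock prices: S_uu = 199.7, S_ud = 130.9, S_dd = 85.74
Terminal payoffs (K − S): max(-101.7, 0) = 0, max(-32.86, 0) = 0, max(12.26, 0) = 12.26
Node u (S = 137.8): V_u = e^(−0.05)·[0.2025·0.0000 + 0.7975·0.0000] = 0.0000
Node d (S = 90.25): V_d = e^(−0.05)·[0.2025·0.0000 + 0.7975·12.2625] = 9.3019
Node 0 (S = 95): V_0 = e^(−0.05)·[0.2025·0.0000 + 0.7975·9.3019] = 7.0561

7.06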